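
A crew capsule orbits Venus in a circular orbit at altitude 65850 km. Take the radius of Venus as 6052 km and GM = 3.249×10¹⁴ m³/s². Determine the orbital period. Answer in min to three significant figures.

r = 6052 + 65850 = 71902 km = 7.1902×10⁷ m.
Kepler's third law: T = 2π√(r³/μ) = 2π√((7.190×10⁷)³ / 3.249×10¹⁴).
r³/μ = 1.144×10⁹ s², so T = 2π × 3.382×10⁴ = 2.125×10⁵ s.
Converting: 2.125×10⁵ s ÷ 60.00 = 3542 min.

T ≈ 3540 min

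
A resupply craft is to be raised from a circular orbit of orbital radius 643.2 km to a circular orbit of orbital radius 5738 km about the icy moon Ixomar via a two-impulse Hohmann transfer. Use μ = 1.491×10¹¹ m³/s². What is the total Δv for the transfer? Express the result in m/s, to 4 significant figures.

r₁ = 643.2 km = 6.432×10⁵ m.
r₂ = 5738 km = 5.738×10⁶ m.
Transfer ellipse a_t = (r₁ + r₂)/2 = 3.191×10⁶ m.
At r₁: circular v_c1 = √(μ/r₁) = 481.5 m/s; transfer-periapsis v_p = √[μ(2/r₁ − 1/a_t)] = 645.7 m/s.
Δv₁ = v_p − v_c1 = 164.2 m/s.
At r₂: circular v_c2 = √(μ/r₂) = 161.2 m/s; transfer-apoapsis v_a = √[μ(2/r₂ − 1/a_t)] = 72.38 m/s.
Δv₂ = v_c2 − v_a = 88.82 m/s.
Total Δv = Δv₁ + Δv₂ = 253.0 m/s.

Δv_total ≈ 253.0 m/s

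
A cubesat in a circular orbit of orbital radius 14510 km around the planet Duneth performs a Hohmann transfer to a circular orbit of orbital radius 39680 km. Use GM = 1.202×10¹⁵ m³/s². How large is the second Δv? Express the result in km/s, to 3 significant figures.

Δv ≈ 1.48 km/s

r₁ = 14510 km = 1.451×10⁷ m.
r₂ = 39680 km = 3.968×10⁷ m.
Transfer ellipse a_t = (r₁ + r₂)/2 = 2.710×10⁷ m.
At r₁: circular v_c1 = √(μ/r₁) = 9102 m/s; transfer-periapsis v_p = √[μ(2/r₁ − 1/a_t)] = 11010 m/s.
At r₂: circular v_c2 = √(μ/r₂) = 5504 m/s; transfer-apoapsis v_a = √[μ(2/r₂ − 1/a_t)] = 4028 m/s.
Δv₂ = v_c2 − v_a = 1476 m/s.
= 1.476 km/s.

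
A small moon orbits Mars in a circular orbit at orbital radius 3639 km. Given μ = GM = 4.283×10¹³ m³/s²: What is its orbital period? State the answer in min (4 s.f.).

T ≈ 111.1 min

r = 3639 km = 3.639×10⁶ m.
Kepler's third law: T = 2π√(r³/μ) = 2π√((3.639×10⁶)³ / 4.283×10¹³).
r³/μ = 1.125×10⁶ s², so T = 2π × 1.061×10³ = 6.665×10³ s.
Converting: 6.665×10³ s ÷ 60.00 = 111.1 min.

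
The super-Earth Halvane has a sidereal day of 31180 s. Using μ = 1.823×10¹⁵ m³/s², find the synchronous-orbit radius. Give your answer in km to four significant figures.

A synchronous orbit has period T, so by Kepler's third law a = (μT²/4π²)^(1/3).
μT²/4π² = 1.823×10¹⁵ × (3.118×10⁴)² / 39.48 = 4.489×10²² m³.
a = 3.554×10⁷ m = 35541 km.

r_sync ≈ 35540 km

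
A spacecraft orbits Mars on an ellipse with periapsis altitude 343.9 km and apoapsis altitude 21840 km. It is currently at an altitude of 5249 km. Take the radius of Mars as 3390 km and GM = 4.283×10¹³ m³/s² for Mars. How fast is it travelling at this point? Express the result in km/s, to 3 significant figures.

r_p = 3390 + 343.9 = 3733.9 km = 3.7339×10⁶ m.
r_a = 3390 + 21840 = 25230 km = 2.5230×10⁷ m.
r = 3390 + 5249 = 8639.0 km = 8.639×10⁶ m.
Semi-major axis a = (r_p + r_a)/2 = 14482 km = 1.448×10⁷ m.
Vis-viva: v² = μ(2/r − 1/a) = 4.283×10¹³ × (2.315×10⁻⁷ − 6.905×10⁻⁸) = 6.958×10⁶ m²/s².
v = 2638 m/s = 2.638 km/s.

v ≈ 2.64 km/s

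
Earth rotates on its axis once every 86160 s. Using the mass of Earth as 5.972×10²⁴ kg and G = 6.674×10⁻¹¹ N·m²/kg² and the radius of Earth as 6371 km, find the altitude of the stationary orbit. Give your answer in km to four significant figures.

μ = GM = 6.674×10⁻¹¹ × 5.972×10²⁴ = 3.986×10¹⁴ m³/s².
A synchronous orbit has period T, so by Kepler's third law a = (μT²/4π²)^(1/3).
μT²/4π² = 3.986×10¹⁴ × (8.616×10⁴)² / 39.48 = 7.495×10²² m³.
a = 4.216×10⁷ m = 42162 km.
Altitude h = a − R = 42162 − 6371 = 35791 km.

h_sync ≈ 35790 km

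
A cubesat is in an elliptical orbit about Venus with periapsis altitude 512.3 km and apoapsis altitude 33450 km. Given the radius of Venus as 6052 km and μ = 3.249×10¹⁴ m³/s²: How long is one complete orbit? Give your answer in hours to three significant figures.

r_p = 6052 + 512.3 = 6564.3 km = 6.5643×10⁶ m.
r_a = 6052 + 33450 = 39502 km = 3.9502×10⁷ m.
Semi-major axis a = (r_p + r_a)/2 = (6564.3 + 39502)/2 = 23033 km = 2.303×10⁷ m.
By Kepler's third law T = 2π√(a³/μ) = 2π × 6.133×10³ = 3.853×10⁴ s.
= 10.70 hours.

T ≈ 10.7 hours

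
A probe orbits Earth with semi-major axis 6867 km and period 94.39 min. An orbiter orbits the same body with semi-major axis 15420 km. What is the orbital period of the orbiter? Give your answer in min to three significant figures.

Kepler's third law: T² ∝ a³, so T₂ = T₁ (a₂/a₁)^(3/2).
a₂/a₁ = 2.246, (a₂/a₁)^(3/2) = 3.365.
T₂ = 94.39 × 3.365 = 317.6 min.

T₂ ≈ 318 min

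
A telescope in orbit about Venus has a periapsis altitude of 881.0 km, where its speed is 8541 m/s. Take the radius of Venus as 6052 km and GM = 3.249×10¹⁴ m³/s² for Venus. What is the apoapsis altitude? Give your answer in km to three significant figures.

apoapsis altitude ≈ 18300 km

r_p = 6052 + 881.0 = 6933.0 km = 6.933×10⁶ m.
Specific energy ε = v²/2 − μ/r = -1.039×10⁷ J/kg, so a = −μ/(2ε) = 1.564×10⁷ m.
The apsides satisfy r_p + r_a = 2a, so the apoapsis radius is 2a − r_p = 2.434×10⁷ m = 24342 km.
Apoapsis altitude = 24342 − 6052 = 18290 km.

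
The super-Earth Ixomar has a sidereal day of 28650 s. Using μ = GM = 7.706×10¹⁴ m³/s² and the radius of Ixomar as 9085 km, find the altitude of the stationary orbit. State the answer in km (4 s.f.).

h_sync ≈ 16120 km

A synchronous orbit has period T, so by Kepler's third law a = (μT²/4π²)^(1/3).
μT²/4π² = 7.706×10¹⁴ × (2.865×10⁴)² / 39.48 = 1.602×10²² m³.
a = 2.521×10⁷ m = 25210 km.
Altitude h = a − R = 25210 − 9085 = 16125 km.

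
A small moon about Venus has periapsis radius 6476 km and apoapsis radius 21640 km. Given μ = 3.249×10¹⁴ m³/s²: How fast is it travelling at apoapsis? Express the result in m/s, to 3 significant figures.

v ≈ 2630 m/s

Semi-major axis a = (r_p + r_a)/2 = 14058 km = 1.406×10⁷ m.
Vis-viva: v² = μ(2/r − 1/a) = 3.249×10¹⁴ × (9.242×10⁻⁸ − 7.113×10⁻⁸) = 6.916×10⁶ m²/s².
v = 2630 m/s.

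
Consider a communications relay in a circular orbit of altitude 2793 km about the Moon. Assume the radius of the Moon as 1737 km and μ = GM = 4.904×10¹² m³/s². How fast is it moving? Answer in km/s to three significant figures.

r = 1737 + 2793 = 4530.0 km = 4.5300×10⁶ m.
For a circular orbit v = √(μ/r) = √(4.904×10¹² / 4.530×10⁶) = √(1.083×10⁶) = 1040 m/s.
That is 1.040 km/s.

v ≈ 1.04 km/s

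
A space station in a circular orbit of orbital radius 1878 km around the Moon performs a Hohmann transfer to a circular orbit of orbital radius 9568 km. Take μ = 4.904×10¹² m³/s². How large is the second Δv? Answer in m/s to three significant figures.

Δv ≈ 306 m/s

r₁ = 1878 km = 1.878×10⁶ m.
r₂ = 9568 km = 9.568×10⁶ m.
Transfer ellipse a_t = (r₁ + r₂)/2 = 5.723×10⁶ m.
At r₁: circular v_c1 = √(μ/r₁) = 1616 m/s; transfer-perilune v_p = √[μ(2/r₁ − 1/a_t)] = 2089 m/s.
At r₂: circular v_c2 = √(μ/r₂) = 715.9 m/s; transfer-apolune v_a = √[μ(2/r₂ − 1/a_t)] = 410.1 m/s.
Δv₂ = v_c2 − v_a = 305.8 m/s.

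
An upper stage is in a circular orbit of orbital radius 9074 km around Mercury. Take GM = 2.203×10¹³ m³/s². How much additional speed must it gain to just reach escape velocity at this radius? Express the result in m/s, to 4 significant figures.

r = 9074 km = 9.074×10⁶ m.
Circular speed v_c = √(μ/r) = 1558 m/s.
Escape speed v_esc = √(2μ/r) = √2 × v_c = 2204 m/s.
Δv = v_esc − v_c = 645.4 m/s.

Δv ≈ 645.4 m/s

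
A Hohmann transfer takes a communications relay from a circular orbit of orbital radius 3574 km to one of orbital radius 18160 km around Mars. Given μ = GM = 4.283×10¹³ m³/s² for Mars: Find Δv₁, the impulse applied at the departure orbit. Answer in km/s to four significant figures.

r₁ = 3574 km = 3.574×10⁶ m.
r₂ = 18160 km = 1.816×10⁷ m.
Transfer ellipse a_t = (r₁ + r₂)/2 = 1.087×10⁷ m.
At r₁: circular v_c1 = √(μ/r₁) = 3462 m/s; transfer-periapsis v_p = √[μ(2/r₁ − 1/a_t)] = 4475 m/s.
Δv₁ = v_p − v_c1 = 1013 m/s.
= 1.013 km/s.

Δv ≈ 1.013 km/s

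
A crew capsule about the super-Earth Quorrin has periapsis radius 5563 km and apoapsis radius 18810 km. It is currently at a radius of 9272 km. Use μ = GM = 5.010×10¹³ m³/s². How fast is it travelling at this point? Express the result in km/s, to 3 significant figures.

v ≈ 2.59 km/s

Semi-major axis a = (r_p + r_a)/2 = 12186 km = 1.219×10⁷ m.
Vis-viva: v² = μ(2/r − 1/a) = 5.010×10¹³ × (2.157×10⁻⁷ − 8.206×10⁻⁸) = 6.696×10⁶ m²/s².
v = 2588 m/s = 2.588 km/s.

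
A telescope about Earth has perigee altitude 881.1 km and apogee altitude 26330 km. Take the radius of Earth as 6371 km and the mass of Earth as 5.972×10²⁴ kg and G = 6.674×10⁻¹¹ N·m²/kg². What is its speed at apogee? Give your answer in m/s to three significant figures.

μ = GM = 6.674×10⁻¹¹ × 5.972×10²⁴ = 3.986×10¹⁴ m³/s².
r_p = 6371 + 881.1 = 7252.1 km = 7.2521×10⁶ m.
r_a = 6371 + 26330 = 32701 km = 3.2701×10⁷ m.
Semi-major axis a = (r_p + r_a)/2 = 19977 km = 1.998×10⁷ m.
Vis-viva: v² = μ(2/r − 1/a) = 3.986×10¹⁴ × (6.116×10⁻⁸ − 5.006×10⁻⁸) = 4.425×10⁶ m²/s².
v = 2104 m/s.

v ≈ 2100 m/s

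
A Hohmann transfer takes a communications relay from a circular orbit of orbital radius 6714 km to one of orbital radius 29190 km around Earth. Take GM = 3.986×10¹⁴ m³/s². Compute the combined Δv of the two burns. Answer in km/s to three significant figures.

r₁ = 6714 km = 6.714×10⁶ m.
r₂ = 29190 km = 2.919×10⁷ m.
Transfer ellipse a_t = (r₁ + r₂)/2 = 1.795×10⁷ m.
At r₁: circular v_c1 = √(μ/r₁) = 7705 m/s; transfer-perigee v_p = √[μ(2/r₁ − 1/a_t)] = 9825 m/s.
Δv₁ = v_p − v_c1 = 2120 m/s.
At r₂: circular v_c2 = √(μ/r₂) = 3695 m/s; transfer-apogee v_a = √[μ(2/r₂ − 1/a_t)] = 2260 m/s.
Δv₂ = v_c2 − v_a = 1435 m/s.
Total Δv = Δv₁ + Δv₂ = 3555 m/s = 3.555 km/s.

Δv_total ≈ 3.56 km/s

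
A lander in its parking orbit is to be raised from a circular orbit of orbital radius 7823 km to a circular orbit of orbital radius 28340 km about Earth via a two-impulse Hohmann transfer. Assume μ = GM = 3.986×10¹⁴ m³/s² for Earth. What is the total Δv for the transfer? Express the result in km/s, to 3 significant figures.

Δv_total ≈ 3.08 km/s

r₁ = 7823 km = 7.823×10⁶ m.
r₂ = 28340 km = 2.834×10⁷ m.
Transfer ellipse a_t = (r₁ + r₂)/2 = 1.808×10⁷ m.
At r₁: circular v_c1 = √(μ/r₁) = 7138 m/s; transfer-perigee v_p = √[μ(2/r₁ − 1/a_t)] = 8936 m/s.
Δv₁ = v_p − v_c1 = 1798 m/s.
At r₂: circular v_c2 = √(μ/r₂) = 3750 m/s; transfer-apogee v_a = √[μ(2/r₂ − 1/a_t)] = 2467 m/s.
Δv₂ = v_c2 − v_a = 1283 m/s.
Total Δv = Δv₁ + Δv₂ = 3082 m/s = 3.082 km/s.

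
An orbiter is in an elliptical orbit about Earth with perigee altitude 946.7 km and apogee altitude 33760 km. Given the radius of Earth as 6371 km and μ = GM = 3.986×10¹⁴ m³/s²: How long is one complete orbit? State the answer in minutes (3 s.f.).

T ≈ 606 minutes

r_p = 6371 + 946.7 = 7317.7 km = 7.3177×10⁶ m.
r_a = 6371 + 33760 = 40131 km = 4.0131×10⁷ m.
Semi-major axis a = (r_p + r_a)/2 = (7317.7 + 40131)/2 = 23724 km = 2.372×10⁷ m.
By Kepler's third law T = 2π√(a³/μ) = 2π × 5.788×10³ = 3.637×10⁴ s.
= 606.1 minutes.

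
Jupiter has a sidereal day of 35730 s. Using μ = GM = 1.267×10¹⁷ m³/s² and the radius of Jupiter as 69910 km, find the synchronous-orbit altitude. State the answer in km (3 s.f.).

h_sync ≈ 90100 km

A synchronous orbit has period T, so by Kepler's third law a = (μT²/4π²)^(1/3).
μT²/4π² = 1.267×10¹⁷ × (3.573×10⁴)² / 39.48 = 4.097×10²⁴ m³.
a = 1.600×10⁸ m = 1.6002×10⁵ km.
Altitude h = a − R = 1.6002×10⁵ − 69910 = 90105 km.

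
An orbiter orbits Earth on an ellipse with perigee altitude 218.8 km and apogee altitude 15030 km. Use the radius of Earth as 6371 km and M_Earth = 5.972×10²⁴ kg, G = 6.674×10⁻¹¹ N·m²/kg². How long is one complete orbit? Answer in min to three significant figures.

T ≈ 275 min

μ = GM = 6.674×10⁻¹¹ × 5.972×10²⁴ = 3.986×10¹⁴ m³/s².
r_p = 6371 + 218.8 = 6589.8 km = 6.5898×10⁶ m.
r_a = 6371 + 15030 = 21401 km = 2.1401×10⁷ m.
Semi-major axis a = (r_p + r_a)/2 = (6589.8 + 21401)/2 = 13995 km = 1.400×10⁷ m.
By Kepler's third law T = 2π√(a³/μ) = 2π × 2.623×10³ = 1.648×10⁴ s.
= 274.6 min.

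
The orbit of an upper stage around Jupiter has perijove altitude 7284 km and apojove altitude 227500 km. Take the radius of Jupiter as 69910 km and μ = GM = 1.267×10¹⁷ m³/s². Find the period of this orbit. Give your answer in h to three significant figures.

T ≈ 12.6 h

r_p = 69910 + 7284 = 77194 km = 7.7194×10⁷ m.
r_a = 69910 + 227500 = 297410 km = 2.9741×10⁸ m.
Semi-major axis a = (r_p + r_a)/2 = (77194 + 2.9741×10⁵)/2 = 1.8730×10⁵ km = 1.873×10⁸ m.
By Kepler's third law T = 2π√(a³/μ) = 2π × 7.202×10³ = 4.525×10⁴ s.
= 12.57 h.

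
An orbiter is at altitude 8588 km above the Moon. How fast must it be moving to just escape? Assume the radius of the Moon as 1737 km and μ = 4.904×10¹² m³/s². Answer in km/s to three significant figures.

r = 1737 + 8588 = 10325 km = 1.0325×10⁷ m.
Escape speed v_esc = √(2μ/r) = √(2 × 4.904×10¹² / 1.032×10⁷) = √(9.499×10⁵) = 974.6 m/s.
= 0.9746 km/s.

v_esc ≈ 0.975 km/s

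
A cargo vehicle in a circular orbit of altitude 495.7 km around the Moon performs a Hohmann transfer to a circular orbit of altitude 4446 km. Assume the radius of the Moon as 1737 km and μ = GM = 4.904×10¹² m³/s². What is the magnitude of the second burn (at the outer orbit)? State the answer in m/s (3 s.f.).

r₁ = 1737 + 495.7 = 2232.7 km = 2.2327×10⁶ m.
r₂ = 1737 + 4446 = 6183.0 km = 6.1830×10⁶ m.
Transfer ellipse a_t = (r₁ + r₂)/2 = 4.208×10⁶ m.
At r₁: circular v_c1 = √(μ/r₁) = 1482 m/s; transfer-perilune v_p = √[μ(2/r₁ − 1/a_t)] = 1797 m/s.
At r₂: circular v_c2 = √(μ/r₂) = 890.6 m/s; transfer-apolune v_a = √[μ(2/r₂ − 1/a_t)] = 648.7 m/s.
Δv₂ = v_c2 − v_a = 241.9 m/s.

Δv ≈ 242 m/s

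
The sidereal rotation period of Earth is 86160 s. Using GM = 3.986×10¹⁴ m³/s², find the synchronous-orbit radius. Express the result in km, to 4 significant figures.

A synchronous orbit has period T, so by Kepler's third law a = (μT²/4π²)^(1/3).
μT²/4π² = 3.986×10¹⁴ × (8.616×10⁴)² / 39.48 = 7.495×10²² m³.
a = 4.216×10⁷ m = 42163 km.

r_sync ≈ 42160 km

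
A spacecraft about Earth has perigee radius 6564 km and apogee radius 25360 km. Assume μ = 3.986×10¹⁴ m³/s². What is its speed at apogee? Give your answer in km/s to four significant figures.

Semi-major axis a = (r_p + r_a)/2 = 15962 km = 1.596×10⁷ m.
Vis-viva: v² = μ(2/r − 1/a) = 3.986×10¹⁴ × (7.886×10⁻⁸ − 6.265×10⁻⁸) = 6.464×10⁶ m²/s².
v = 2542 m/s = 2.542 km/s.

v ≈ 2.542 km/s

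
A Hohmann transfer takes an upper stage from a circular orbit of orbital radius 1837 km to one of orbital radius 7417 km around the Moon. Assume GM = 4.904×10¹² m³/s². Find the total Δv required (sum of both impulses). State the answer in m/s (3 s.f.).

Δv_total ≈ 736 m/s

r₁ = 1837 km = 1.837×10⁶ m.
r₂ = 7417 km = 7.417×10⁶ m.
Transfer ellipse a_t = (r₁ + r₂)/2 = 4.627×10⁶ m.
At r₁: circular v_c1 = √(μ/r₁) = 1634 m/s; transfer-perilune v_p = √[μ(2/r₁ − 1/a_t)] = 2069 m/s.
Δv₁ = v_p − v_c1 = 434.8 m/s.
At r₂: circular v_c2 = √(μ/r₂) = 813.1 m/s; transfer-apolune v_a = √[μ(2/r₂ − 1/a_t)] = 512.3 m/s.
Δv₂ = v_c2 − v_a = 300.8 m/s.
Total Δv = Δv₁ + Δv₂ = 735.5 m/s.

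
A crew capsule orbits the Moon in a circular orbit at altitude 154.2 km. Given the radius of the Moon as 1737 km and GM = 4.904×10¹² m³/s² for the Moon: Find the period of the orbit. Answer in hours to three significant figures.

T ≈ 2.05 hours

r = 1737 + 154.2 = 1891.2 km = 1.8912×10⁶ m.
Kepler's third law: T = 2π√(r³/μ) = 2π√((1.891×10⁶)³ / 4.904×10¹²).
r³/μ = 1.379×10⁶ s², so T = 2π × 1.174×10³ = 7.379×10³ s.
Converting: 7.379×10³ s ÷ 3600 = 2.050 hours.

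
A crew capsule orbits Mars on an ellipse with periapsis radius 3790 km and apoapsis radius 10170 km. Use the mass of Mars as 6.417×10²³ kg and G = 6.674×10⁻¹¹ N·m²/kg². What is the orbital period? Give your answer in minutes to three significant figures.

μ = GM = 6.674×10⁻¹¹ × 6.417×10²³ = 4.283×10¹³ m³/s².
Semi-major axis a = (r_p + r_a)/2 = (3790.0 + 10170)/2 = 6980.0 km = 6.980×10⁶ m.
By Kepler's third law T = 2π√(a³/μ) = 2π × 2.818×10³ = 1.771×10⁴ s.
= 295.1 minutes.

T ≈ 295 minutes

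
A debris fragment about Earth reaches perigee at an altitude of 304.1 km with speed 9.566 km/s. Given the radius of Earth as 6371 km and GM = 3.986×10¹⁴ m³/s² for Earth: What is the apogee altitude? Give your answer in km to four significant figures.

r_p = 6371 + 304.1 = 6675.1 km = 6.675×10⁶ m.
Specific energy ε = v²/2 − μ/r = -1.396×10⁷ J/kg, so a = −μ/(2ε) = 1.428×10⁷ m.
The apsides satisfy r_p + r_a = 2a, so the apogee radius is 2a − r_p = 2.188×10⁷ m = 21877 km.
Apogee altitude = 21877 − 6371 = 15506 km.

apogee altitude ≈ 15510 km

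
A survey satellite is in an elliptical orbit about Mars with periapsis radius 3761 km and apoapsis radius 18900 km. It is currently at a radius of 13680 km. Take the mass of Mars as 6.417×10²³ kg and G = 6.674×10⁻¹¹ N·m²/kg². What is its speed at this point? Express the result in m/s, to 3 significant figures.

v ≈ 1580 m/s

μ = GM = 6.674×10⁻¹¹ × 6.417×10²³ = 4.283×10¹³ m³/s².
Semi-major axis a = (r_p + r_a)/2 = 11330 km = 1.133×10⁷ m.
Vis-viva: v² = μ(2/r − 1/a) = 4.283×10¹³ × (1.462×10⁻⁷ − 8.826×10⁻⁸) = 2.481×10⁶ m²/s².
v = 1575 m/s.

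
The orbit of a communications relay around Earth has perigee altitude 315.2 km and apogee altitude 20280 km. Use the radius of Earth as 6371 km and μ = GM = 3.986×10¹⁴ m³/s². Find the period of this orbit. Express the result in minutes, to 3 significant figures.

r_p = 6371 + 315.2 = 6686.2 km = 6.6862×10⁶ m.
r_a = 6371 + 20280 = 26651 km = 2.6651×10⁷ m.
Semi-major axis a = (r_p + r_a)/2 = (6686.2 + 26651)/2 = 16669 km = 1.667×10⁷ m.
By Kepler's third law T = 2π√(a³/μ) = 2π × 3.409×10³ = 2.142×10⁴ s.
= 357.0 minutes.

T ≈ 357 minutes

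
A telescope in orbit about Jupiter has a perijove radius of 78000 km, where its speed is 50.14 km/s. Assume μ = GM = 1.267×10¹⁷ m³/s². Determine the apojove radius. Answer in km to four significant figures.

apojove radius ≈ 2.669×10⁵ km

r_p = 7.800×10⁷ m.
Specific energy ε = v²/2 − μ/r = -3.673×10⁸ J/kg, so a = −μ/(2ε) = 1.725×10⁸ m.
The apsides satisfy r_p + r_a = 2a, so the apojove radius is 2a − r_p = 2.669×10⁸ m = 2.6690×10⁵ km.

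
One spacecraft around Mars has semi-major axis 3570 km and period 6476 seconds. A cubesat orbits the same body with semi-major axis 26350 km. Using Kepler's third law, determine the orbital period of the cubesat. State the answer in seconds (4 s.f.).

T₂ ≈ 1.299×10⁵ seconds

Kepler's third law: T² ∝ a³, so T₂ = T₁ (a₂/a₁)^(3/2).
a₂/a₁ = 7.381, (a₂/a₁)^(3/2) = 20.05.
T₂ = 6476 × 20.05 = 1.299×10⁵ seconds.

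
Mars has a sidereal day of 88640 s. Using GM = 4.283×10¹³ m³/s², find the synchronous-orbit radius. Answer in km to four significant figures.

A synchronous orbit has period T, so by Kepler's third law a = (μT²/4π²)^(1/3).
μT²/4π² = 4.283×10¹³ × (8.864×10⁴)² / 39.48 = 8.524×10²¹ m³.
a = 2.043×10⁷ m = 20428 km.

r_sync ≈ 20430 km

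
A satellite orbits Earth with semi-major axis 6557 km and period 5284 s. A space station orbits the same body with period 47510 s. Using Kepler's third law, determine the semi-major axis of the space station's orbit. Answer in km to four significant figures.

a₂ ≈ 28350 km

Kepler's third law: a³ ∝ T², so a₂ = a₁ (T₂/T₁)^(2/3).
T₂/T₁ = 8.991, (T₂/T₁)^(2/3) = 4.324.
a₂ = 6557 × 4.324 = 28350 km.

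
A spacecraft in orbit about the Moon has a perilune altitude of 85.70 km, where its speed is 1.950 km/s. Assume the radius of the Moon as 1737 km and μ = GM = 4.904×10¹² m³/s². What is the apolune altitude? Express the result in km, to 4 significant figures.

r_p = 1737 + 85.70 = 1822.7 km = 1.823×10⁶ m.
Specific energy ε = v²/2 − μ/r = -7.893×10⁵ J/kg, so a = −μ/(2ε) = 3.107×10⁶ m.
The apsides satisfy r_p + r_a = 2a, so the apolune radius is 2a − r_p = 4.391×10⁶ m = 4390.7 km.
Apolune altitude = 4390.7 − 1737 = 2653.7 km.

apolune altitude ≈ 2654 km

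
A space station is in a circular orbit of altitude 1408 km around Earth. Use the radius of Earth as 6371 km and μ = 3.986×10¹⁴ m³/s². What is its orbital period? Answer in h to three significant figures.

T ≈ 1.90 h

r = 6371 + 1408 = 7779.0 km = 7.7790×10⁶ m.
Kepler's third law: T = 2π√(r³/μ) = 2π√((7.779×10⁶)³ / 3.986×10¹⁴).
r³/μ = 1.181×10⁶ s², so T = 2π × 1.087×10³ = 6.828×10³ s.
Converting: 6.828×10³ s ÷ 3600 = 1.897 h.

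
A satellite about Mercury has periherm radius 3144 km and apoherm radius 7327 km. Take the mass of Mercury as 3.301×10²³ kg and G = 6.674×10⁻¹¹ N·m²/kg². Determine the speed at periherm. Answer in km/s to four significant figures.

v ≈ 3.132 km/s

μ = GM = 6.674×10⁻¹¹ × 3.301×10²³ = 2.203×10¹³ m³/s².
Semi-major axis a = (r_p + r_a)/2 = 5235.5 km = 5.236×10⁶ m.
Vis-viva: v² = μ(2/r − 1/a) = 2.203×10¹³ × (6.361×10⁻⁷ − 1.910×10⁻⁷) = 9.807×10⁶ m²/s².
v = 3132 m/s = 3.132 km/s.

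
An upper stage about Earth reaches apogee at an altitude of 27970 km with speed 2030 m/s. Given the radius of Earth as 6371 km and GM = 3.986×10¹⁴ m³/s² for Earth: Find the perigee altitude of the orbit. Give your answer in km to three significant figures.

perigee altitude ≈ 1040 km

r_a = 6371 + 27970 = 34341 km = 3.434×10⁷ m.
Specific energy ε = v²/2 − μ/r = -9.547×10⁶ J/kg, so a = −μ/(2ε) = 2.088×10⁷ m.
The apsides satisfy r_p + r_a = 2a, so the perigee radius is 2a − r_a = 7.412×10⁶ m = 7411.8 km.
Perigee altitude = 7411.8 − 6371 = 1040.8 km.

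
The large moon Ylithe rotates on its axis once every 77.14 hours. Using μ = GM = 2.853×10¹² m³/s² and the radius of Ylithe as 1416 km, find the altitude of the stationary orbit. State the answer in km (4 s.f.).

h_sync ≈ 16310 km

T = 77.14 hours = 2.777×10⁵ s.
A synchronous orbit has period T, so by Kepler's third law a = (μT²/4π²)^(1/3).
μT²/4π² = 2.853×10¹² × (2.777×10⁵)² / 39.48 = 5.573×10²¹ m³.
a = 1.773×10⁷ m = 17730 km.
Altitude h = a − R = 17730 − 1416 = 16314 km.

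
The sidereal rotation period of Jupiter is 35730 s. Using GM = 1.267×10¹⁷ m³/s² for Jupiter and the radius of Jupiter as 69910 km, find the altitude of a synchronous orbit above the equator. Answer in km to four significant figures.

A synchronous orbit has period T, so by Kepler's third law a = (μT²/4π²)^(1/3).
μT²/4π² = 1.267×10¹⁷ × (3.573×10⁴)² / 39.48 = 4.097×10²⁴ m³.
a = 1.600×10⁸ m = 1.6002×10⁵ km.
Altitude h = a − R = 1.6002×10⁵ − 69910 = 90105 km.

h_sync ≈ 90110 km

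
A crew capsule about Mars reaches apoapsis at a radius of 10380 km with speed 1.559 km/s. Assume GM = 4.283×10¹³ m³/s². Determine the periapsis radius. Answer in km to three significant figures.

periapsis radius ≈ 4330 km

r_a = 1.038×10⁷ m.
Specific energy ε = v²/2 − μ/r = -2.911×10⁶ J/kg, so a = −μ/(2ε) = 7.357×10⁶ m.
The apsides satisfy r_p + r_a = 2a, so the periapsis radius is 2a − r_a = 4.333×10⁶ m = 4333.3 km.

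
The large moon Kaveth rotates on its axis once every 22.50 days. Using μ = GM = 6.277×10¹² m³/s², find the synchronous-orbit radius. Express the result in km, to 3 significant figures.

T = 22.50 days = 1.944×10⁶ s.
A synchronous orbit has period T, so by Kepler's third law a = (μT²/4π²)^(1/3).
μT²/4π² = 6.277×10¹² × (1.944×10⁶)² / 39.48 = 6.009×10²³ m³.
a = 8.438×10⁷ m = 84384 km.

r_sync ≈ 84400 km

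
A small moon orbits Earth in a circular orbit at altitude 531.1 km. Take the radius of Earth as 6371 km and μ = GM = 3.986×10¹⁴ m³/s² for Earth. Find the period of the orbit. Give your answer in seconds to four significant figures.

T ≈ 5707 seconds

r = 6371 + 531.1 = 6902.1 km = 6.9021×10⁶ m.
Kepler's third law: T = 2π√(r³/μ) = 2π√((6.902×10⁶)³ / 3.986×10¹⁴).
r³/μ = 8.249×10⁵ s², so T = 2π × 9.082×10² = 5.707×10³ s.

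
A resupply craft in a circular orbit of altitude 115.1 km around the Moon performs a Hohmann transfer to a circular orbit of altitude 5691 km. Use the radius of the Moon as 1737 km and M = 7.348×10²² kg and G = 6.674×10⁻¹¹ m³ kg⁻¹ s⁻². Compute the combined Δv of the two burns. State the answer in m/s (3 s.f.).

μ = GM = 6.674×10⁻¹¹ × 7.348×10²² = 4.904×10¹² m³/s².
r₁ = 1737 + 115.1 = 1852.1 km = 1.8521×10⁶ m.
r₂ = 1737 + 5691 = 7428.0 km = 7.4280×10⁶ m.
Transfer ellipse a_t = (r₁ + r₂)/2 = 4.640×10⁶ m.
At r₁: circular v_c1 = √(μ/r₁) = 1627 m/s; transfer-perilune v_p = √[μ(2/r₁ − 1/a_t)] = 2059 m/s.
Δv₁ = v_p − v_c1 = 431.6 m/s.
At r₂: circular v_c2 = √(μ/r₂) = 812.5 m/s; transfer-apolune v_a = √[μ(2/r₂ − 1/a_t)] = 513.3 m/s.
Δv₂ = v_c2 − v_a = 299.2 m/s.
Total Δv = Δv₁ + Δv₂ = 730.8 m/s.

Δv_total ≈ 731 m/s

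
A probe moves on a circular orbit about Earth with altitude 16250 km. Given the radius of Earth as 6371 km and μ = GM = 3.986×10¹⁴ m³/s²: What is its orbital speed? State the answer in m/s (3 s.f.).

r = 6371 + 16250 = 22621 km = 2.2621×10⁷ m.
For a circular orbit v = √(μ/r) = √(3.986×10¹⁴ / 2.262×10⁷) = √(1.762×10⁷) = 4198 m/s.

v ≈ 4200 m/s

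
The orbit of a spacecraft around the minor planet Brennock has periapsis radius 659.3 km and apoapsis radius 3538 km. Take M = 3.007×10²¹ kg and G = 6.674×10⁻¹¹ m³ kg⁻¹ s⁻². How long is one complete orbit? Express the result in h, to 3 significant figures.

μ = GM = 6.674×10⁻¹¹ × 3.007×10²¹ = 2.007×10¹¹ m³/s².
Semi-major axis a = (r_p + r_a)/2 = (659.30 + 3538.0)/2 = 2098.7 km = 2.099×10⁶ m.
By Kepler's third law T = 2π√(a³/μ) = 2π × 6.787×10³ = 4.264×10⁴ s.
= 11.84 h.

T ≈ 11.8 h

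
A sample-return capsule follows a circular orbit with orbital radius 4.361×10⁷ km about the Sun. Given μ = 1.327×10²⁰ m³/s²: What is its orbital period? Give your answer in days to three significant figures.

T ≈ 57.5 days

r = 4.361×10⁷ km = 4.361×10¹⁰ m.
Kepler's third law: T = 2π√(r³/μ) = 2π√((4.361×10¹⁰)³ / 1.327×10²⁰).
r³/μ = 6.250×10¹¹ s², so T = 2π × 7.906×10⁵ = 4.967×10⁶ s.
Converting: 4.967×10⁶ s ÷ 86400 = 57.49 days.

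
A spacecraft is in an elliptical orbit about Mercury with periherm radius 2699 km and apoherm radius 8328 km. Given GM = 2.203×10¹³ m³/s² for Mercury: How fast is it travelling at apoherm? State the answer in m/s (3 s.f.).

v ≈ 1140 m/s

Semi-major axis a = (r_p + r_a)/2 = 5513.5 km = 5.514×10⁶ m.
Vis-viva: v² = μ(2/r − 1/a) = 2.203×10¹³ × (2.402×10⁻⁷ − 1.814×10⁻⁷) = 1.295×10⁶ m²/s².
v = 1138 m/s.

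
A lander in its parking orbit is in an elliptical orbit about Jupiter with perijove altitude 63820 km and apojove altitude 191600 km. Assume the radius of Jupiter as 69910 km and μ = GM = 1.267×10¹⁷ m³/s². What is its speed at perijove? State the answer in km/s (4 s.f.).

v ≈ 35.41 km/s

r_p = 69910 + 63820 = 133730 km = 1.3373×10⁸ m.
r_a = 69910 + 191600 = 261510 km = 2.6151×10⁸ m.
Semi-major axis a = (r_p + r_a)/2 = 1.9762×10⁵ km = 1.976×10⁸ m.
Vis-viva: v² = μ(2/r − 1/a) = 1.267×10¹⁷ × (1.496×10⁻⁸ − 5.060×10⁻⁹) = 1.254×10⁹ m²/s².
v = 35410 m/s = 35.41 km/s.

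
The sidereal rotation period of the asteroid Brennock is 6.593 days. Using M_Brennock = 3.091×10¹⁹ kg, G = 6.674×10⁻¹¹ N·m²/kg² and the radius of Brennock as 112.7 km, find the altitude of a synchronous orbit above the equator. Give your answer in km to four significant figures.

h_sync ≈ 2456 km

μ = GM = 6.674×10⁻¹¹ × 3.091×10¹⁹ = 2.063×10⁹ m³/s².
T = 6.593 days = 5.696×10⁵ s.
A synchronous orbit has period T, so by Kepler's third law a = (μT²/4π²)^(1/3).
μT²/4π² = 2.063×10⁹ × (5.696×10⁵)² / 39.48 = 1.696×10¹⁹ m³.
a = 2.569×10⁶ m = 2569.1 km.
Altitude h = a − R = 2569.1 − 112.7 = 2456.4 km.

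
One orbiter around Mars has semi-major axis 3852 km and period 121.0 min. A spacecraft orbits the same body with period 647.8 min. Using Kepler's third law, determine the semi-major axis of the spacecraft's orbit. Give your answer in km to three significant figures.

Kepler's third law: a³ ∝ T², so a₂ = a₁ (T₂/T₁)^(2/3).
T₂/T₁ = 5.354, (T₂/T₁)^(2/3) = 3.060.
a₂ = 3852 × 3.060 = 11790 km.

a₂ ≈ 11800 km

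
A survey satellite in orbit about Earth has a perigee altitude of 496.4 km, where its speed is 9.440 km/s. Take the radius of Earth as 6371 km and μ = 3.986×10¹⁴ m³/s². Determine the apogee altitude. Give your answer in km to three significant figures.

r_p = 6371 + 496.4 = 6867.4 km = 6.867×10⁶ m.
Specific energy ε = v²/2 − μ/r = -1.349×10⁷ J/kg, so a = −μ/(2ε) = 1.478×10⁷ m.
The apsides satisfy r_p + r_a = 2a, so the apogee radius is 2a − r_p = 2.269×10⁷ m = 22690 km.
Apogee altitude = 22690 − 6371 = 16319 km.

apogee altitude ≈ 16300 km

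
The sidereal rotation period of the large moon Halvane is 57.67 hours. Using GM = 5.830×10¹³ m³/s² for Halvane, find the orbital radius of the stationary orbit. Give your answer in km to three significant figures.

r_sync ≈ 39900 km

T = 57.67 hours = 2.076×10⁵ s.
A synchronous orbit has period T, so by Kepler's third law a = (μT²/4π²)^(1/3).
μT²/4π² = 5.830×10¹³ × (2.076×10⁵)² / 39.48 = 6.365×10²² m³.
a = 3.993×10⁷ m = 39927 km.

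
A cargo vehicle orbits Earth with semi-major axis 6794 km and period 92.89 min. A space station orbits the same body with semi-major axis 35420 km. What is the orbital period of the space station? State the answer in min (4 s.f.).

T₂ ≈ 1106 min

Kepler's third law: T² ∝ a³, so T₂ = T₁ (a₂/a₁)^(3/2).
a₂/a₁ = 5.213, (a₂/a₁)^(3/2) = 11.90.
T₂ = 92.89 × 11.90 = 1106 min.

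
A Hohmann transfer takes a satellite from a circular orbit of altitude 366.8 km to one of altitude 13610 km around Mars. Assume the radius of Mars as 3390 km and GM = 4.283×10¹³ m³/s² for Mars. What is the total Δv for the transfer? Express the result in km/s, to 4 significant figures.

Δv_total ≈ 1.577 km/s

r₁ = 3390 + 366.8 = 3756.8 km = 3.7568×10⁶ m.
r₂ = 3390 + 13610 = 17000 km = 1.7000×10⁷ m.
Transfer ellipse a_t = (r₁ + r₂)/2 = 1.038×10⁷ m.
At r₁: circular v_c1 = √(μ/r₁) = 3376 m/s; transfer-periapsis v_p = √[μ(2/r₁ − 1/a_t)] = 4321 m/s.
Δv₁ = v_p − v_c1 = 944.9 m/s.
At r₂: circular v_c2 = √(μ/r₂) = 1587 m/s; transfer-apoapsis v_a = √[μ(2/r₂ − 1/a_t)] = 955.0 m/s.
Δv₂ = v_c2 − v_a = 632.3 m/s.
Total Δv = Δv₁ + Δv₂ = 1577 m/s = 1.577 km/s.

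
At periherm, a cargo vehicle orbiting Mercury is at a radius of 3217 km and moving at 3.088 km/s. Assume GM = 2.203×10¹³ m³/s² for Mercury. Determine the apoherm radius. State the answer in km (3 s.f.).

apoherm radius ≈ 7370 km

r_p = 3.217×10⁶ m.
Specific energy ε = v²/2 − μ/r = -2.080×10⁶ J/kg, so a = −μ/(2ε) = 5.295×10⁶ m.
The apsides satisfy r_p + r_a = 2a, so the apoherm radius is 2a − r_p = 7.374×10⁶ m = 7373.7 km.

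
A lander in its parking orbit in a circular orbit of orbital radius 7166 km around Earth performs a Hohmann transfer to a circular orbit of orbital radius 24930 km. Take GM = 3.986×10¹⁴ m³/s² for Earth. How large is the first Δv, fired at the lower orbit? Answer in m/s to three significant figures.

Δv ≈ 1840 m/s

r₁ = 7166 km = 7.166×10⁶ m.
r₂ = 24930 km = 2.493×10⁷ m.
Transfer ellipse a_t = (r₁ + r₂)/2 = 1.605×10⁷ m.
At r₁: circular v_c1 = √(μ/r₁) = 7458 m/s; transfer-perigee v_p = √[μ(2/r₁ − 1/a_t)] = 9296 m/s.
Δv₁ = v_p − v_c1 = 1838 m/s.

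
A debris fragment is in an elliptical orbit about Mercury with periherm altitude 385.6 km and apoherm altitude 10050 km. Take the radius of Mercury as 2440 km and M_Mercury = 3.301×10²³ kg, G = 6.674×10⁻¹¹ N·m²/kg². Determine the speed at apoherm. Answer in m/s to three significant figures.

μ = GM = 6.674×10⁻¹¹ × 3.301×10²³ = 2.203×10¹³ m³/s².
r_p = 2440 + 385.6 = 2825.6 km = 2.8256×10⁶ m.
r_a = 2440 + 10050 = 12490 km = 1.2490×10⁷ m.
Semi-major axis a = (r_p + r_a)/2 = 7657.8 km = 7.658×10⁶ m.
Vis-viva: v² = μ(2/r − 1/a) = 2.203×10¹³ × (1.601×10⁻⁷ − 1.306×10⁻⁷) = 6.508×10⁵ m²/s².
v = 806.7 m/s.

v ≈ 807 m/s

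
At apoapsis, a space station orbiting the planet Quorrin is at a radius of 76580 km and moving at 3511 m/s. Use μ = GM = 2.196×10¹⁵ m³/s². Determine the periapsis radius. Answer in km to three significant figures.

periapsis radius ≈ 21000 km

r_a = 7.658×10⁷ m.
Specific energy ε = v²/2 − μ/r = -2.251×10⁷ J/kg, so a = −μ/(2ε) = 4.877×10⁷ m.
The apsides satisfy r_p + r_a = 2a, so the periapsis radius is 2a − r_a = 2.097×10⁷ m = 20967 km.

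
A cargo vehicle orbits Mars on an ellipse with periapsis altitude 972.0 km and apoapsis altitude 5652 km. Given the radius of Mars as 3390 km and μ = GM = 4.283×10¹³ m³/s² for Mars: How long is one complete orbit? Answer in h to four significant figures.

T ≈ 4.627 h

r_p = 3390 + 972.0 = 4362.0 km = 4.3620×10⁶ m.
r_a = 3390 + 5652 = 9042.0 km = 9.0420×10⁶ m.
Semi-major axis a = (r_p + r_a)/2 = (4362.0 + 9042.0)/2 = 6702.0 km = 6.702×10⁶ m.
By Kepler's third law T = 2π√(a³/μ) = 2π × 2.651×10³ = 1.666×10⁴ s.
= 4.627 h.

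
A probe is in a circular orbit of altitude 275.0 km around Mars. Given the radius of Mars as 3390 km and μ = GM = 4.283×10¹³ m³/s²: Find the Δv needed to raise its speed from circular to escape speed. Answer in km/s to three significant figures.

Δv ≈ 1.42 km/s

r = 3390 + 275.0 = 3665.0 km = 3.6650×10⁶ m.
Circular speed v_c = √(μ/r) = 3419 m/s.
Escape speed v_esc = √(2μ/r) = √2 × v_c = 4835 m/s.
Δv = v_esc − v_c = 1416 m/s = 1.416 km/s.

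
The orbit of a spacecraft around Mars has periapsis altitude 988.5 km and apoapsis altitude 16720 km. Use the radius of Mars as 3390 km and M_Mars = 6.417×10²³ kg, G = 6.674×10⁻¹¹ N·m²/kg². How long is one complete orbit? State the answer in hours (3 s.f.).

μ = GM = 6.674×10⁻¹¹ × 6.417×10²³ = 4.283×10¹³ m³/s².
r_p = 3390 + 988.5 = 4378.5 km = 4.3785×10⁶ m.
r_a = 3390 + 16720 = 20110 km = 2.0110×10⁷ m.
Semi-major axis a = (r_p + r_a)/2 = (4378.5 + 20110)/2 = 12244 km = 1.224×10⁷ m.
By Kepler's third law T = 2π√(a³/μ) = 2π × 6.547×10³ = 4.114×10⁴ s.
= 11.43 hours.

T ≈ 11.4 hours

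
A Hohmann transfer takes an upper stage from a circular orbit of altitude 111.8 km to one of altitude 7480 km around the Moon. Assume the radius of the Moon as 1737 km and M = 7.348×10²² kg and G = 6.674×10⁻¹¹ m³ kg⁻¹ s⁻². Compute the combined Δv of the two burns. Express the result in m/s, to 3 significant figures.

μ = GM = 6.674×10⁻¹¹ × 7.348×10²² = 4.904×10¹² m³/s².
r₁ = 1737 + 111.8 = 1848.8 km = 1.8488×10⁶ m.
r₂ = 1737 + 7480 = 9217.0 km = 9.2170×10⁶ m.
Transfer ellipse a_t = (r₁ + r₂)/2 = 5.533×10⁶ m.
At r₁: circular v_c1 = √(μ/r₁) = 1629 m/s; transfer-perilune v_p = √[μ(2/r₁ − 1/a_t)] = 2102 m/s.
Δv₁ = v_p − v_c1 = 473.4 m/s.
At r₂: circular v_c2 = √(μ/r₂) = 729.4 m/s; transfer-apolune v_a = √[μ(2/r₂ − 1/a_t)] = 421.6 m/s.
Δv₂ = v_c2 − v_a = 307.8 m/s.
Total Δv = Δv₁ + Δv₂ = 781.2 m/s.

Δv_total ≈ 781 m/s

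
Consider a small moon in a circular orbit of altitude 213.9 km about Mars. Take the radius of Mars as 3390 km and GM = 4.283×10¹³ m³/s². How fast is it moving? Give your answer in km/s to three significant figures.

v ≈ 3.45 km/s

r = 3390 + 213.9 = 3603.9 km = 3.6039×10⁶ m.
For a circular orbit v = √(μ/r) = √(4.283×10¹³ / 3.604×10⁶) = √(1.188×10⁷) = 3447 m/s.
That is 3.447 km/s.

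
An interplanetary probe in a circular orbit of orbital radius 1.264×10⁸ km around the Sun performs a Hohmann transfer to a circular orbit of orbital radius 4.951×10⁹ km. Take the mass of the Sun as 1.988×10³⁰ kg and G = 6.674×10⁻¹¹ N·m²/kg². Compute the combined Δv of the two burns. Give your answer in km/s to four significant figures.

Δv_total ≈ 16.87 km/s

μ = GM = 6.674×10⁻¹¹ × 1.988×10³⁰ = 1.327×10²⁰ m³/s².
r₁ = 1.264×10⁸ km = 1.264×10¹¹ m.
r₂ = 4.951×10⁹ km = 4.951×10¹² m.
Transfer ellipse a_t = (r₁ + r₂)/2 = 2.539×10¹² m.
At r₁: circular v_c1 = √(μ/r₁) = 32400 m/s; transfer-perihelion v_p = √[μ(2/r₁ − 1/a_t)] = 45240 m/s.
Δv₁ = v_p − v_c1 = 12850 m/s.
At r₂: circular v_c2 = √(μ/r₂) = 5177 m/s; transfer-aphelion v_a = √[μ(2/r₂ − 1/a_t)] = 1155 m/s.
Δv₂ = v_c2 − v_a = 4022 m/s.
Total Δv = Δv₁ + Δv₂ = 16870 m/s = 16.87 km/s.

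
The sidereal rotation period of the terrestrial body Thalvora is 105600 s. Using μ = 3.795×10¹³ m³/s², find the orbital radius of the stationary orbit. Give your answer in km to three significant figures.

A synchronous orbit has period T, so by Kepler's third law a = (μT²/4π²)^(1/3).
μT²/4π² = 3.795×10¹³ × (1.056×10⁵)² / 39.48 = 1.072×10²² m³.
a = 2.205×10⁷ m = 22049 km.

r_sync ≈ 22000 km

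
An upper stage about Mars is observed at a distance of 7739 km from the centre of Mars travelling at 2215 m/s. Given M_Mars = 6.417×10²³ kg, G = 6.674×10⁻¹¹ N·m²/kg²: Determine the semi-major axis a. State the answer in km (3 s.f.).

μ = GM = 6.674×10⁻¹¹ × 6.417×10²³ = 4.283×10¹³ m³/s².
r = 7.739×10⁶ m.
Vis-viva rearranged: 1/a = 2/r − v²/μ = 2.584×10⁻⁷ − 1.146×10⁻⁷ = 1.439×10⁻⁷ m⁻¹.
a = 6.951×10⁶ m = 6950.6 km.

a ≈ 6950 km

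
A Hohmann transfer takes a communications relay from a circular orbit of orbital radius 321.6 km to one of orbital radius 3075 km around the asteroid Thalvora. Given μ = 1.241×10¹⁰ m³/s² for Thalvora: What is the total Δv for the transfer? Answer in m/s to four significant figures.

r₁ = 321.6 km = 3.216×10⁵ m.
r₂ = 3075 km = 3.075×10⁶ m.
Transfer ellipse a_t = (r₁ + r₂)/2 = 1.698×10⁶ m.
At r₁: circular v_c1 = √(μ/r₁) = 196.4 m/s; transfer-periapsis v_p = √[μ(2/r₁ − 1/a_t)] = 264.3 m/s.
Δv₁ = v_p − v_c1 = 67.89 m/s.
At r₂: circular v_c2 = √(μ/r₂) = 63.53 m/s; transfer-apoapsis v_a = √[μ(2/r₂ − 1/a_t)] = 27.64 m/s.
Δv₂ = v_c2 − v_a = 35.88 m/s.
Total Δv = Δv₁ + Δv₂ = 103.8 m/s.

Δv_total ≈ 103.8 m/s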